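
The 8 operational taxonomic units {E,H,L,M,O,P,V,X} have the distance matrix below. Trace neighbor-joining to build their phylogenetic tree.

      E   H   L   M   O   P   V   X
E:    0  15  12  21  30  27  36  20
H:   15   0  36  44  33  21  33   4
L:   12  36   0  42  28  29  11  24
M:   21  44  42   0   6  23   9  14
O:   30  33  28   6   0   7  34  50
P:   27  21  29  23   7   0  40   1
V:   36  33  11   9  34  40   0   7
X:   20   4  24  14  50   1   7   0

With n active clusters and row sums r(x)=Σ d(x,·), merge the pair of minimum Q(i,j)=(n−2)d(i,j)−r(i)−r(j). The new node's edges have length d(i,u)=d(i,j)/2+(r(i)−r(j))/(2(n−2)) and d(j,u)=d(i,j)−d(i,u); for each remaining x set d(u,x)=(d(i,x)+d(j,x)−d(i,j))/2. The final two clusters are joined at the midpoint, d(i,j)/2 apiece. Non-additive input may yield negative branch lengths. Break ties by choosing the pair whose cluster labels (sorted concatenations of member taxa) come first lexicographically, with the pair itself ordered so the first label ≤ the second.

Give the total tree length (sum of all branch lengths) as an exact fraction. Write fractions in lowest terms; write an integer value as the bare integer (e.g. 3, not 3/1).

1. join M+O (d=6, Q=-311) ⇒ MO; edges |M|=7/12, |O|=65/12
  updated: d(E,MO)=45/2, d(H,MO)=71/2, d(L,MO)=32, d(MO,P)=12, d(MO,V)=37/2, d(MO,X)=29
2. join L+V (d=11, Q=-469/2) ⇒ LV; edges |L|=107/20, |V|=113/20
  updated: d(E,LV)=37/2, d(H,LV)=29, d(LV,MO)=79/4, d(LV,P)=29, d(LV,X)=10
3. join MO+P (d=12, Q=-643/4) ⇒ MOP; edges |MO|=307/32, |P|=77/32
  updated: d(E,MOP)=75/4, d(H,MOP)=89/4, d(LV,MOP)=147/8, d(MOP,X)=9
4. join H+X (d=4, Q=-405/4) ⇒ HX; edges |H|=157/24, |X|=-61/24
  updated: d(E,HX)=31/2, d(HX,LV)=35/2, d(HX,MOP)=109/8
5. join E+LV (d=37/2, Q=-561/8) ⇒ ELV; edges |E|=283/32, |LV|=309/32
  updated: d(ELV,HX)=29/4, d(ELV,MOP)=149/16
6. join ELV+HX (d=29/4, Q=-483/16) ⇒ EHLVX; edges |ELV|=47/32, |HX|=185/32
  updated: d(EHLVX,MOP)=251/32
7. join EHLVX+MOP (d=251/32) ⇒ EHLMOPVX; edges |EHLVX|=251/64, |MOP|=251/64
final tree: (((E:283/32,(L:107/20,V:113/20):309/32):47/32,(H:157/24,X:-61/24):185/32):251/64,((M:7/12,O:65/12):307/32,P:77/32):251/64)
total length: 2131/32

2131/32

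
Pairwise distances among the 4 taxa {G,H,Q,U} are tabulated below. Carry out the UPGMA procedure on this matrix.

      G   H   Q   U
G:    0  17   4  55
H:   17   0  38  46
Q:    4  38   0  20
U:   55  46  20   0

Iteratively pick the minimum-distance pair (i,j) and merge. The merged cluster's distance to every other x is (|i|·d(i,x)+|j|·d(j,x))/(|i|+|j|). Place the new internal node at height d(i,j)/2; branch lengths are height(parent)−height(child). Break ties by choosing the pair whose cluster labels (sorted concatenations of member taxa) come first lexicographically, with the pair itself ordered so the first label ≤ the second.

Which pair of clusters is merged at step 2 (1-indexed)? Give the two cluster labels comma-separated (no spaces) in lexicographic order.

GQ,H

step 1: merge (G,Q) at d=4; branch lengths G→2, Q→2; new cluster GQ
  updated: d(GQ,H)=55/2, d(GQ,U)=75/2
step 2: merge (GQ,H) at d=55/2; branch lengths GQ→47/4, H→55/4; new cluster GHQ
  updated: d(GHQ,U)=121/3
step 3: merge (GHQ,U) at d=121/3; branch lengths GHQ→77/12, U→121/6; new cluster GHQU
final tree: (((G:2,Q:2):47/4,H:55/4):77/12,U:121/6)
total length: 673/12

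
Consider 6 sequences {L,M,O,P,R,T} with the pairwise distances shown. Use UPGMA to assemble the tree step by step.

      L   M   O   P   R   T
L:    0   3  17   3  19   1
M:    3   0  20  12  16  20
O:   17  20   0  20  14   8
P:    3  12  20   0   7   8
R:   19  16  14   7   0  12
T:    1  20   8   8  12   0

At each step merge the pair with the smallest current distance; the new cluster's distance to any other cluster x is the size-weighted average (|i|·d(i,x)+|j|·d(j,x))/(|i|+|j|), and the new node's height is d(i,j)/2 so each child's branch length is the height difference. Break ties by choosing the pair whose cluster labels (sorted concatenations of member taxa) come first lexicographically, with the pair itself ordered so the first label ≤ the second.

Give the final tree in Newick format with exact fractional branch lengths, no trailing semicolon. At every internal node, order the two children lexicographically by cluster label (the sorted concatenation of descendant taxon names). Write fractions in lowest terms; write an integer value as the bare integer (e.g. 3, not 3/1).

(((((L:1/2,T:1/2):9/4,P:11/4):37/12,M:35/6):11/12,R:27/4):23/20,O:79/10)

iteration 1: select L,T (d=1); attach at lengths (1/2, 1/2); label the merged cluster LT
  updated: d(LT,M)=23/2, d(LT,O)=25/2, d(LT,P)=11/2, d(LT,R)=31/2
iteration 2: select LT,P (d=11/2); attach at lengths (9/4, 11/4); label the merged cluster LPT
  updated: d(LPT,M)=35/3, d(LPT,O)=15, d(LPT,R)=38/3
iteration 3: select LPT,M (d=35/3); attach at lengths (37/12, 35/6); label the merged cluster LMPT
  updated: d(LMPT,O)=65/4, d(LMPT,R)=27/2
iteration 4: select LMPT,R (d=27/2); attach at lengths (11/12, 27/4); label the merged cluster LMPRT
  updated: d(LMPRT,O)=79/5
iteration 5: select LMPRT,O (d=79/5); attach at lengths (23/20, 79/10); label the merged cluster LMOPRT
final tree: (((((L:1/2,T:1/2):9/4,P:11/4):37/12,M:35/6):11/12,R:27/4):23/20,O:79/10)
total length: 949/30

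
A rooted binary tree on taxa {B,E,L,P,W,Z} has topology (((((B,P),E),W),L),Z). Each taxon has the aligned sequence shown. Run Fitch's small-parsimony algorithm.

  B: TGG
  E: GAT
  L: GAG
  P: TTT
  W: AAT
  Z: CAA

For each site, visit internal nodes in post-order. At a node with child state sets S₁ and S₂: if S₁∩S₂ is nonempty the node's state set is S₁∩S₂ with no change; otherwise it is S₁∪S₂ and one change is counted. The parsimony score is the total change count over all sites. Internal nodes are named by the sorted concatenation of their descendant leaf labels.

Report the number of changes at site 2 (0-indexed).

3

[col 0] BP: children B:{T}, P:{T} ∩→ {T}; cost 0
[col 0] BEP: children BP:{T}, E:{G} ∪→ {G,T}; cost 1
[col 0] BEPW: children BEP:{G,T}, W:{A} ∪→ {A,G,T}; cost 1
[col 0] BELPW: children BEPW:{A,G,T}, L:{G} ∩→ {G}; cost 0
[col 0] BELPWZ: children BELPW:{G}, Z:{C} ∪→ {C,G}; cost 1
[col 1] BP: children B:{G}, P:{T} ∪→ {G,T}; cost 1
[col 1] BEP: children BP:{G,T}, E:{A} ∪→ {A,G,T}; cost 1
[col 1] BEPW: children BEP:{A,G,T}, W:{A} ∩→ {A}; cost 0
[col 1] BELPW: children BEPW:{A}, L:{A} ∩→ {A}; cost 0
[col 1] BELPWZ: children BELPW:{A}, Z:{A} ∩→ {A}; cost 0
[col 2] BP: children B:{G}, P:{T} ∪→ {G,T}; cost 1
[col 2] BEP: children BP:{G,T}, E:{T} ∩→ {T}; cost 0
[col 2] BEPW: children BEP:{T}, W:{T} ∩→ {T}; cost 0
[col 2] BELPW: children BEPW:{T}, L:{G} ∪→ {G,T}; cost 1
[col 2] BELPWZ: children BELPW:{G,T}, Z:{A} ∪→ {A,G,T}; cost 1
per-site changes: [3, 2, 3]; total = 8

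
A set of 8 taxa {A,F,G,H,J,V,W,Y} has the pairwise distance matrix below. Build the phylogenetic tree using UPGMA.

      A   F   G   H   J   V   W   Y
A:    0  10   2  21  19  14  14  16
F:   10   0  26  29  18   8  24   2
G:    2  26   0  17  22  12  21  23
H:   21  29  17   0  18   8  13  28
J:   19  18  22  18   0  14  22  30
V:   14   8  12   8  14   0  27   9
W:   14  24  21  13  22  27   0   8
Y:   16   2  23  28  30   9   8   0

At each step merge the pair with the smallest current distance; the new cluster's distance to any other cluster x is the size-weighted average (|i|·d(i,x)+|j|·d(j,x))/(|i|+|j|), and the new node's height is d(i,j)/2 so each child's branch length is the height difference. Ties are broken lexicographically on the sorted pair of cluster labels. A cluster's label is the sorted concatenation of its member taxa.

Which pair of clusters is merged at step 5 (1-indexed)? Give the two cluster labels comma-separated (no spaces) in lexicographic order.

FY,W

step 1: merge (A,G) at d=2; branch lengths A→1, G→1; new cluster AG
  updated: d(AG,F)=18, d(AG,H)=19, d(AG,J)=41/2, d(AG,V)=13, d(AG,W)=35/2, d(AG,Y)=39/2
step 2: merge (F,Y) at d=2; branch lengths F→1, Y→1; new cluster FY
  updated: d(AG,FY)=75/4, d(FY,H)=57/2, d(FY,J)=24, d(FY,V)=17/2, d(FY,W)=16
step 3: merge (H,V) at d=8; branch lengths H→4, V→4; new cluster HV
  updated: d(AG,HV)=16, d(FY,HV)=37/2, d(HV,J)=16, d(HV,W)=20
step 4: merge (AG,HV) at d=16; branch lengths AG→7, HV→4; new cluster AGHV
  updated: d(AGHV,FY)=149/8, d(AGHV,J)=73/4, d(AGHV,W)=75/4
step 5: merge (FY,W) at d=16; branch lengths FY→7, W→8; new cluster FWY
  updated: d(AGHV,FWY)=56/3, d(FWY,J)=70/3
step 6: merge (AGHV,J) at d=73/4; branch lengths AGHV→9/8, J→73/8; new cluster AGHJV
  updated: d(AGHJV,FWY)=98/5
step 7: merge (AGHJV,FWY) at d=98/5; branch lengths AGHJV→27/40, FWY→9/5; new cluster AFGHJVWY
final tree: ((((A:1,G:1):7,(H:4,V:4):4):9/8,J:73/8):27/40,((F:1,Y:1):7,W:8):9/5)
total length: 2029/40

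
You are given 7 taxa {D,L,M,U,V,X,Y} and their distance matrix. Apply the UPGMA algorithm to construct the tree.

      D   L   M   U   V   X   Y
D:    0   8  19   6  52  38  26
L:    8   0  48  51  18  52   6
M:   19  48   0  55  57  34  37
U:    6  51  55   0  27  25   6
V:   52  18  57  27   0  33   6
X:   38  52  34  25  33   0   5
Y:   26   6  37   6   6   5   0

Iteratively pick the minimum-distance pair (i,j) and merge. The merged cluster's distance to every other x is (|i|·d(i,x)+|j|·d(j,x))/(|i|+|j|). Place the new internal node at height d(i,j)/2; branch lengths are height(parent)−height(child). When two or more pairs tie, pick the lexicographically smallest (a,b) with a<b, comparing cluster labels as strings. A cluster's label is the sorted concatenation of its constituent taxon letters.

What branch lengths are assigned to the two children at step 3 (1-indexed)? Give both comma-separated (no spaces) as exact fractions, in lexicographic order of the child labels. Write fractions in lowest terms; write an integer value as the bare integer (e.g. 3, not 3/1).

iteration 1: select X,Y (d=5); attach at lengths (5/2, 5/2); label the merged cluster XY
  updated: d(D,XY)=32, d(L,XY)=29, d(M,XY)=71/2, d(U,XY)=31/2, d(V,XY)=39/2
iteration 2: select D,U (d=6); attach at lengths (3, 3); label the merged cluster DU
  updated: d(DU,L)=59/2, d(DU,M)=37, d(DU,V)=79/2, d(DU,XY)=95/4
iteration 3: select L,V (d=18); attach at lengths (9, 9); label the merged cluster LV
  updated: d(DU,LV)=69/2, d(LV,M)=105/2, d(LV,XY)=97/4
iteration 4: select DU,XY (d=95/4); attach at lengths (71/8, 75/8); label the merged cluster DUXY
  updated: d(DUXY,LV)=235/8, d(DUXY,M)=145/4
iteration 5: select DUXY,LV (d=235/8); attach at lengths (45/16, 91/16); label the merged cluster DLUVXY
  updated: d(DLUVXY,M)=125/3
iteration 6: select DLUVXY,M (d=125/3); attach at lengths (295/48, 125/6); label the merged cluster DLMUVXY
final tree: ((((D:3,U:3):71/8,(X:5/2,Y:5/2):75/8):45/16,(L:9,V:9):91/16):295/48,M:125/6)
total length: 3971/48

9,9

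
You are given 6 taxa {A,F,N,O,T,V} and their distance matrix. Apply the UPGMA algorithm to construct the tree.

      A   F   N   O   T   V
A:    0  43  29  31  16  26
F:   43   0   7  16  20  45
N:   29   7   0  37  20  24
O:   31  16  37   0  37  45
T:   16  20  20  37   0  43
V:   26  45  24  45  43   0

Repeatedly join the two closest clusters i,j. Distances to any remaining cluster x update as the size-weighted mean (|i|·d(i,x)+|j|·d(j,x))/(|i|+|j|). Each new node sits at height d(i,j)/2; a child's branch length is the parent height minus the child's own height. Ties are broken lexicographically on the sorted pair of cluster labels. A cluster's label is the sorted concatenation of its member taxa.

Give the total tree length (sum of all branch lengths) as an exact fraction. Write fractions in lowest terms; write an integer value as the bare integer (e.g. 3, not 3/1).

1527/20

1. join F+N (d=7) ⇒ FN; edges |F|=7/2, |N|=7/2
  updated: d(A,FN)=36, d(FN,O)=53/2, d(FN,T)=20, d(FN,V)=69/2
2. join A+T (d=16) ⇒ AT; edges |A|=8, |T|=8
  updated: d(AT,FN)=28, d(AT,O)=34, d(AT,V)=69/2
3. join FN+O (d=53/2) ⇒ FNO; edges |FN|=39/4, |O|=53/4
  updated: d(AT,FNO)=30, d(FNO,V)=38
4. join AT+FNO (d=30) ⇒ AFNOT; edges |AT|=7, |FNO|=7/4
  updated: d(AFNOT,V)=183/5
5. join AFNOT+V (d=183/5) ⇒ AFNOTV; edges |AFNOT|=33/10, |V|=183/10
final tree: (((A:8,T:8):7,((F:7/2,N:7/2):39/4,O:53/4):7/4):33/10,V:183/10)
total length: 1527/20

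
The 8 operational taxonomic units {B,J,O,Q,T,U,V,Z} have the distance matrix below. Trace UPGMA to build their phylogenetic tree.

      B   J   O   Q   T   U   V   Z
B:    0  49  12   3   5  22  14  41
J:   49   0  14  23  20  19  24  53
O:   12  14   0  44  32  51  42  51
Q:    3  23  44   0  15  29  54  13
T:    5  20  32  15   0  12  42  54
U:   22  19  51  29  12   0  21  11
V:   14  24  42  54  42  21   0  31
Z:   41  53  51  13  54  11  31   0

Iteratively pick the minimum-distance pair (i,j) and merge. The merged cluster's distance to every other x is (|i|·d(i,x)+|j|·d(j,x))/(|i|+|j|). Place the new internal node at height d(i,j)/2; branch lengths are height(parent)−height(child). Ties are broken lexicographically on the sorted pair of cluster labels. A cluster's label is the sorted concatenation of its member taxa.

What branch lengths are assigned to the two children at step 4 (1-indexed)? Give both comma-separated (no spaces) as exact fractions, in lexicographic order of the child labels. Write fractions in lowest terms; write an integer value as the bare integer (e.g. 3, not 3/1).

7,7

step 1: merge (B,Q) at d=3; branch lengths B→3/2, Q→3/2; new cluster BQ
  updated: d(BQ,J)=36, d(BQ,O)=28, d(BQ,T)=10, d(BQ,U)=51/2, d(BQ,V)=34, d(BQ,Z)=27
step 2: merge (BQ,T) at d=10; branch lengths BQ→7/2, T→5; new cluster BQT
  updated: d(BQT,J)=92/3, d(BQT,O)=88/3, d(BQT,U)=21, d(BQT,V)=110/3, d(BQT,Z)=36
step 3: merge (U,Z) at d=11; branch lengths U→11/2, Z→11/2; new cluster UZ
  updated: d(BQT,UZ)=57/2, d(J,UZ)=36, d(O,UZ)=51, d(UZ,V)=26
step 4: merge (J,O) at d=14; branch lengths J→7, O→7; new cluster JO
  updated: d(BQT,JO)=30, d(JO,UZ)=87/2, d(JO,V)=33
step 5: merge (UZ,V) at d=26; branch lengths UZ→15/2, V→13; new cluster UVZ
  updated: d(BQT,UVZ)=281/9, d(JO,UVZ)=40
step 6: merge (BQT,JO) at d=30; branch lengths BQT→10, JO→8; new cluster BJOQT
  updated: d(BJOQT,UVZ)=521/15
step 7: merge (BJOQT,UVZ) at d=521/15; branch lengths BJOQT→71/30, UVZ→131/30; new cluster BJOQTUVZ
final tree: ((((B:3/2,Q:3/2):7/2,T:5):10,(J:7,O:7):8):71/30,((U:11/2,Z:11/2):15/2,V:13):131/30)
total length: 1226/15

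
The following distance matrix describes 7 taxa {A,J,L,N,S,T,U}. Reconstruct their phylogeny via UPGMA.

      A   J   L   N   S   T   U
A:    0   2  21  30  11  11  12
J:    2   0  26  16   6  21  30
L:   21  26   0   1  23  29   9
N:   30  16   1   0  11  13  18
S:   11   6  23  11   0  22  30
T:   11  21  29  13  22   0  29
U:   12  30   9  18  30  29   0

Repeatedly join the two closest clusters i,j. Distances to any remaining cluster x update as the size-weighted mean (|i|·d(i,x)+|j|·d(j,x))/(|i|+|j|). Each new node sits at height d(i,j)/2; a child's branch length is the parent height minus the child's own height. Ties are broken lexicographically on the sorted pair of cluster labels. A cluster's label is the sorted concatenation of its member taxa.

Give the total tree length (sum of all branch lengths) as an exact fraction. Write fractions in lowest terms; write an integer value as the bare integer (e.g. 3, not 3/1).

1. join L+N (d=1) ⇒ LN; edges |L|=1/2, |N|=1/2
  updated: d(A,LN)=51/2, d(J,LN)=21, d(LN,S)=17, d(LN,T)=21, d(LN,U)=27/2
2. join A+J (d=2) ⇒ AJ; edges |A|=1, |J|=1
  updated: d(AJ,LN)=93/4, d(AJ,S)=17/2, d(AJ,T)=16, d(AJ,U)=21
3. join AJ+S (d=17/2) ⇒ AJS; edges |AJ|=13/4, |S|=17/4
  updated: d(AJS,LN)=127/6, d(AJS,T)=18, d(AJS,U)=24
4. join LN+U (d=27/2) ⇒ LNU; edges |LN|=25/4, |U|=27/4
  updated: d(AJS,LNU)=199/9, d(LNU,T)=71/3
5. join AJS+T (d=18) ⇒ AJST; edges |AJS|=19/4, |T|=9
  updated: d(AJST,LNU)=45/2
6. join AJST+LNU (d=45/2) ⇒ AJLNSTU; edges |AJST|=9/4, |LNU|=9/2
final tree: ((((A:1,J:1):13/4,S:17/4):19/4,T:9):9/4,((L:1/2,N:1/2):25/4,U:27/4):9/2)
total length: 44

44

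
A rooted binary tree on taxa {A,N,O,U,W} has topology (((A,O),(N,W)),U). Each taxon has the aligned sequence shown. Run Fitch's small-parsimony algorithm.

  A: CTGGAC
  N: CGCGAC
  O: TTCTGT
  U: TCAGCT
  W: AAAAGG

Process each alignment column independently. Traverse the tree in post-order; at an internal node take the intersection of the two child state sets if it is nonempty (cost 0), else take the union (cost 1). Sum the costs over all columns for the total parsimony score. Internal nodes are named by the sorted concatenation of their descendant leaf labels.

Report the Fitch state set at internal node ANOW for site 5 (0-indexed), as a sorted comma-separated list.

site 0, node AO: A={C} ∪ O={T} → {C,T} (+1)
site 0, node NW: N={C} ∪ W={A} → {A,C} (+1)
site 0, node ANOW: AO={C,T} ∩ NW={A,C} → {C} (+0)
site 0, node ANOUW: ANOW={C} ∪ U={T} → {C,T} (+1)
site 1, node AO: A={T} ∩ O={T} → {T} (+0)
site 1, node NW: N={G} ∪ W={A} → {A,G} (+1)
site 1, node ANOW: AO={T} ∪ NW={A,G} → {A,G,T} (+1)
site 1, node ANOUW: ANOW={A,G,T} ∪ U={C} → {A,C,G,T} (+1)
site 2, node AO: A={G} ∪ O={C} → {C,G} (+1)
site 2, node NW: N={C} ∪ W={A} → {A,C} (+1)
site 2, node ANOW: AO={C,G} ∩ NW={A,C} → {C} (+0)
site 2, node ANOUW: ANOW={C} ∪ U={A} → {A,C} (+1)
site 3, node AO: A={G} ∪ O={T} → {G,T} (+1)
site 3, node NW: N={G} ∪ W={A} → {A,G} (+1)
site 3, node ANOW: AO={G,T} ∩ NW={A,G} → {G} (+0)
site 3, node ANOUW: ANOW={G} ∩ U={G} → {G} (+0)
site 4, node AO: A={A} ∪ O={G} → {A,G} (+1)
site 4, node NW: N={A} ∪ W={G} → {A,G} (+1)
site 4, node ANOW: AO={A,G} ∩ NW={A,G} → {A,G} (+0)
site 4, node ANOUW: ANOW={A,G} ∪ U={C} → {A,C,G} (+1)
site 5, node AO: A={C} ∪ O={T} → {C,T} (+1)
site 5, node NW: N={C} ∪ W={G} → {C,G} (+1)
site 5, node ANOW: AO={C,T} ∩ NW={C,G} → {C} (+0)
site 5, node ANOUW: ANOW={C} ∪ U={T} → {C,T} (+1)
per-site changes: [3, 3, 3, 2, 3, 3]; total = 17

C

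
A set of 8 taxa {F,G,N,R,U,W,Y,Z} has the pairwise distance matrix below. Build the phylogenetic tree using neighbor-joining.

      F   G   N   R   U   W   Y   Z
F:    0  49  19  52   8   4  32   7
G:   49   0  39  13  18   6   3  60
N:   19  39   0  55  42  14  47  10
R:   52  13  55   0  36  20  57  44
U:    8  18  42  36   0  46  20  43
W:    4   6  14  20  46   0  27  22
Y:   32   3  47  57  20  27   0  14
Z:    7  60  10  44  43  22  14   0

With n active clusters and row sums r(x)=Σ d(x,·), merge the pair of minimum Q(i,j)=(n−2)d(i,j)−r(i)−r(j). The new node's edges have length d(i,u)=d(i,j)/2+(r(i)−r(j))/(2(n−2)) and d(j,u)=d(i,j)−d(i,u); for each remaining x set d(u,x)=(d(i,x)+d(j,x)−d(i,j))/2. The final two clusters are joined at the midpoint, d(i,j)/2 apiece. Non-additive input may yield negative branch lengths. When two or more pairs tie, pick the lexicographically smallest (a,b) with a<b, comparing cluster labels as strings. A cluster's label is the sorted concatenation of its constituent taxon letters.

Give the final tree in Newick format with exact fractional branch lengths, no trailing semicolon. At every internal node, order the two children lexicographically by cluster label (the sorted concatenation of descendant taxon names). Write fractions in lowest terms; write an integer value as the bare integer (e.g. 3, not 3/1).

((((F:-11/24,U:203/24):265/32,(N:155/16,Z:5/16):335/32):77/32,((G:-11/12,R:167/12):187/20,W:-57/20):321/32):383/64,Y:383/64)

1. join G+R (d=13, Q=-387) ⇒ GR; edges |G|=-11/12, |R|=167/12
  updated: d(F,GR)=44, d(GR,N)=81/2, d(GR,U)=41/2, d(GR,W)=13/2, d(GR,Y)=47/2, d(GR,Z)=91/2
2. join GR+W (d=13/2, Q=-535/2) ⇒ GRW; edges |GR|=187/20, |W|=-57/20
  updated: d(F,GRW)=83/4, d(GRW,N)=24, d(GRW,U)=30, d(GRW,Y)=22, d(GRW,Z)=61/2
3. join N+Z (d=10, Q=-413/2) ⇒ NZ; edges |N|=155/16, |Z|=5/16
  updated: d(F,NZ)=8, d(GRW,NZ)=89/4, d(NZ,U)=75/2, d(NZ,Y)=51/2
4. join F+U (d=8, Q=-561/4) ⇒ FU; edges |F|=-11/24, |U|=203/24
  updated: d(FU,GRW)=171/8, d(FU,NZ)=75/4, d(FU,Y)=22
5. join FU+NZ (d=75/4, Q=-729/8) ⇒ FNUZ; edges |FU|=265/32, |NZ|=335/32
  updated: d(FNUZ,GRW)=199/16, d(FNUZ,Y)=115/8
6. join FNUZ+GRW (d=199/16, Q=-781/16) ⇒ FGNRUWZ; edges |FNUZ|=77/32, |GRW|=321/32
  updated: d(FGNRUWZ,Y)=383/32
7. join FGNRUWZ+Y (d=383/32) ⇒ FGNRUWYZ; edges |FGNRUWZ|=383/64, |Y|=383/64
final tree: ((((F:-11/24,U:203/24):265/32,(N:155/16,Z:5/16):335/32):77/32,((G:-11/12,R:167/12):187/20,W:-57/20):321/32):383/64,Y:383/64)
total length: 2581/32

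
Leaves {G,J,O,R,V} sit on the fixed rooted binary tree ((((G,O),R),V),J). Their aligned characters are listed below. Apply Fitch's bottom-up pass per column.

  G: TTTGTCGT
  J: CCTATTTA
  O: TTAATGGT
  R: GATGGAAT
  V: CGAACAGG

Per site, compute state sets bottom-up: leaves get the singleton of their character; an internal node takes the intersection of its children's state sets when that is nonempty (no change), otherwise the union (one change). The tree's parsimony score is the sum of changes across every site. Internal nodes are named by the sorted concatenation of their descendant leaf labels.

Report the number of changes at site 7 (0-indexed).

[col 0] GO: children G:{T}, O:{T} ∩→ {T}; cost 0
[col 0] GOR: children GO:{T}, R:{G} ∪→ {G,T}; cost 1
[col 0] GORV: children GOR:{G,T}, V:{C} ∪→ {C,G,T}; cost 1
[col 0] GJORV: children GORV:{C,G,T}, J:{C} ∩→ {C}; cost 0
[col 1] GO: children G:{T}, O:{T} ∩→ {T}; cost 0
[col 1] GOR: children GO:{T}, R:{A} ∪→ {A,T}; cost 1
[col 1] GORV: children GOR:{A,T}, V:{G} ∪→ {A,G,T}; cost 1
[col 1] GJORV: children GORV:{A,G,T}, J:{C} ∪→ {A,C,G,T}; cost 1
[col 2] GO: children G:{T}, O:{A} ∪→ {A,T}; cost 1
[col 2] GOR: children GO:{A,T}, R:{T} ∩→ {T}; cost 0
[col 2] GORV: children GOR:{T}, V:{A} ∪→ {A,T}; cost 1
[col 2] GJORV: children GORV:{A,T}, J:{T} ∩→ {T}; cost 0
[col 3] GO: children G:{G}, O:{A} ∪→ {A,G}; cost 1
[col 3] GOR: children GO:{A,G}, R:{G} ∩→ {G}; cost 0
[col 3] GORV: children GOR:{G}, V:{A} ∪→ {A,G}; cost 1
[col 3] GJORV: children GORV:{A,G}, J:{A} ∩→ {A}; cost 0
[col 4] GO: children G:{T}, O:{T} ∩→ {T}; cost 0
[col 4] GOR: children GO:{T}, R:{G} ∪→ {G,T}; cost 1
[col 4] GORV: children GOR:{G,T}, V:{C} ∪→ {C,G,T}; cost 1
[col 4] GJORV: children GORV:{C,G,T}, J:{T} ∩→ {T}; cost 0
[col 5] GO: children G:{C}, O:{G} ∪→ {C,G}; cost 1
[col 5] GOR: children GO:{C,G}, R:{A} ∪→ {A,C,G}; cost 1
[col 5] GORV: children GOR:{A,C,G}, V:{A} ∩→ {A}; cost 0
[col 5] GJORV: children GORV:{A}, J:{T} ∪→ {A,T}; cost 1
[col 6] GO: children G:{G}, O:{G} ∩→ {G}; cost 0
[col 6] GOR: children GO:{G}, R:{A} ∪→ {A,G}; cost 1
[col 6] GORV: children GOR:{A,G}, V:{G} ∩→ {G}; cost 0
[col 6] GJORV: children GORV:{G}, J:{T} ∪→ {G,T}; cost 1
[col 7] GO: children G:{T}, O:{T} ∩→ {T}; cost 0
[col 7] GOR: children GO:{T}, R:{T} ∩→ {T}; cost 0
[col 7] GORV: children GOR:{T}, V:{G} ∪→ {G,T}; cost 1
[col 7] GJORV: children GORV:{G,T}, J:{A} ∪→ {A,G,T}; cost 1
per-site changes: [2, 3, 2, 2, 2, 3, 2, 2]; total = 18

2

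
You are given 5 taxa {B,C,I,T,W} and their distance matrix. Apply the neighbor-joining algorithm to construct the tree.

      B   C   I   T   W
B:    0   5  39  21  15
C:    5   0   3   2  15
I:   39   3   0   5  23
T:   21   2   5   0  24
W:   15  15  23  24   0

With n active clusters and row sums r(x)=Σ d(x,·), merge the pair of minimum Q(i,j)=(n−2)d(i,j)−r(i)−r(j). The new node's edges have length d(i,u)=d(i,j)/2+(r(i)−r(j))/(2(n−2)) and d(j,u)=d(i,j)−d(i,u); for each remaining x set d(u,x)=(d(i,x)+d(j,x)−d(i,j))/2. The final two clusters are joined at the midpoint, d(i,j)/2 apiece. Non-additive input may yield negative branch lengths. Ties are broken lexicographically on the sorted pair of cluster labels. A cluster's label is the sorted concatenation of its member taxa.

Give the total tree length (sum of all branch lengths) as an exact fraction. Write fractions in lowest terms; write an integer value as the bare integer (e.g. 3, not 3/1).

237/8

iteration 1: select B,W (d=15, Q=-112); attach at lengths (8, 7); label the merged cluster BW
  updated: d(BW,C)=5/2, d(BW,I)=47/2, d(BW,T)=15
iteration 2: select BW,C (d=5/2, Q=-87/2); attach at lengths (77/8, -57/8); label the merged cluster BCW
  updated: d(BCW,I)=12, d(BCW,T)=29/4
iteration 3: select BCW,I (d=12, Q=-97/4); attach at lengths (57/8, 39/8); label the merged cluster BCIW
  updated: d(BCIW,T)=1/8
iteration 4: select BCIW,T (d=1/8); attach at lengths (1/16, 1/16); label the merged cluster BCITW
final tree: ((((B:8,W:7):77/8,C:-57/8):57/8,I:39/8):1/16,T:1/16)
total length: 237/8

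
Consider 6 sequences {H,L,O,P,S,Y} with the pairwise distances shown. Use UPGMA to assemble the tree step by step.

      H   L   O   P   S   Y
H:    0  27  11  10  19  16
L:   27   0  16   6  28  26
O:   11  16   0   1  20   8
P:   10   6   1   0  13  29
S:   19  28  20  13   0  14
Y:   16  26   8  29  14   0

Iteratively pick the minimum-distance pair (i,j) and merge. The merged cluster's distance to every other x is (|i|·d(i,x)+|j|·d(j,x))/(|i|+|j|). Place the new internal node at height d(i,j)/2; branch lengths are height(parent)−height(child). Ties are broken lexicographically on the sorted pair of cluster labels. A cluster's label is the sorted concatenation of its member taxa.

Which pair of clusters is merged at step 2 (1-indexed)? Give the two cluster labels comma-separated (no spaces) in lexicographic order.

H,OP

1. join O+P (d=1) ⇒ OP; edges |O|=1/2, |P|=1/2
  updated: d(H,OP)=21/2, d(L,OP)=11, d(OP,S)=33/2, d(OP,Y)=37/2
2. join H+OP (d=21/2) ⇒ HOP; edges |H|=21/4, |OP|=19/4
  updated: d(HOP,L)=49/3, d(HOP,S)=52/3, d(HOP,Y)=53/3
3. join S+Y (d=14) ⇒ SY; edges |S|=7, |Y|=7
  updated: d(HOP,SY)=35/2, d(L,SY)=27
4. join HOP+L (d=49/3) ⇒ HLOP; edges |HOP|=35/12, |L|=49/6
  updated: d(HLOP,SY)=159/8
5. join HLOP+SY (d=159/8) ⇒ HLOPSY; edges |HLOP|=85/48, |SY|=47/16
final tree: (((H:21/4,(O:1/2,P:1/2):19/4):35/12,L:49/6):85/48,(S:7,Y:7):47/16)
total length: 979/24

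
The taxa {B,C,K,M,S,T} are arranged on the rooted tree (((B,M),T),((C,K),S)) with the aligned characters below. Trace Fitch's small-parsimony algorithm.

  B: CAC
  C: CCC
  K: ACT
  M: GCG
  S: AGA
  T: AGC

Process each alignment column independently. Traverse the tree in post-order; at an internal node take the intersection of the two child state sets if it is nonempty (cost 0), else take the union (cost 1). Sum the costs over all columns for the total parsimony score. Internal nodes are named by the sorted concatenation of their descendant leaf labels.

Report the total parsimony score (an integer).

9

BM@0: {C} ∪ {G} = {C,G} (union, +1)
BMT@0: {C,G} ∪ {A} = {A,C,G} (union, +1)
CK@0: {C} ∪ {A} = {A,C} (union, +1)
CKS@0: {A,C} ∩ {A} = {A} (intersection, +0)
BCKMST@0: {A,C,G} ∩ {A} = {A} (intersection, +0)
BM@1: {A} ∪ {C} = {A,C} (union, +1)
BMT@1: {A,C} ∪ {G} = {A,C,G} (union, +1)
CK@1: {C} ∩ {C} = {C} (intersection, +0)
CKS@1: {C} ∪ {G} = {C,G} (union, +1)
BCKMST@1: {A,C,G} ∩ {C,G} = {C,G} (intersection, +0)
BM@2: {C} ∪ {G} = {C,G} (union, +1)
BMT@2: {C,G} ∩ {C} = {C} (intersection, +0)
CK@2: {C} ∪ {T} = {C,T} (union, +1)
CKS@2: {C,T} ∪ {A} = {A,C,T} (union, +1)
BCKMST@2: {C} ∩ {A,C,T} = {C} (intersection, +0)
per-site changes: [3, 3, 3]; total = 9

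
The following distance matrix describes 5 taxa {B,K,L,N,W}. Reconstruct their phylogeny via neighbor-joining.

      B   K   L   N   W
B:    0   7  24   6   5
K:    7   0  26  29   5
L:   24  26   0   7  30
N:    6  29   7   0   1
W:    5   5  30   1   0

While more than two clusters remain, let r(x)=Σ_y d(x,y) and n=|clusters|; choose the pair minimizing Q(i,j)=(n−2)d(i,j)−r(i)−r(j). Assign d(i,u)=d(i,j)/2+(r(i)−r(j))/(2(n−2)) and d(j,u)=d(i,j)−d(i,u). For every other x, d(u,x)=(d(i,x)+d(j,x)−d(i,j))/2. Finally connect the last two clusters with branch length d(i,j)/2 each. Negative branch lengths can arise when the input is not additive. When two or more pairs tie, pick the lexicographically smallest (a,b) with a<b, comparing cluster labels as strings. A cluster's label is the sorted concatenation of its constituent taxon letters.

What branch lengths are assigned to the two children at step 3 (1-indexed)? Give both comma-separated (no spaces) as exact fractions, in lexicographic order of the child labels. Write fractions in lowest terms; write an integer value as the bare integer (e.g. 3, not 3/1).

15/4,6

iteration 1: select L,N (d=7, Q=-109); attach at lengths (65/6, -23/6); label the merged cluster LN
  updated: d(B,LN)=23/2, d(K,LN)=24, d(LN,W)=12
iteration 2: select B,LN (d=23/2, Q=-48); attach at lengths (-1/4, 47/4); label the merged cluster BLN
  updated: d(BLN,K)=39/4, d(BLN,W)=11/4
iteration 3: select BLN,K (d=39/4, Q=-35/2); attach at lengths (15/4, 6); label the merged cluster BKLN
  updated: d(BKLN,W)=-1
iteration 4: select BKLN,W (d=-1); attach at lengths (-1/2, -1/2); label the merged cluster BKLNW
final tree: (((B:-1/4,(L:65/6,N:-23/6):47/4):15/4,K:6):-1/2,W:-1/2)
total length: 109/4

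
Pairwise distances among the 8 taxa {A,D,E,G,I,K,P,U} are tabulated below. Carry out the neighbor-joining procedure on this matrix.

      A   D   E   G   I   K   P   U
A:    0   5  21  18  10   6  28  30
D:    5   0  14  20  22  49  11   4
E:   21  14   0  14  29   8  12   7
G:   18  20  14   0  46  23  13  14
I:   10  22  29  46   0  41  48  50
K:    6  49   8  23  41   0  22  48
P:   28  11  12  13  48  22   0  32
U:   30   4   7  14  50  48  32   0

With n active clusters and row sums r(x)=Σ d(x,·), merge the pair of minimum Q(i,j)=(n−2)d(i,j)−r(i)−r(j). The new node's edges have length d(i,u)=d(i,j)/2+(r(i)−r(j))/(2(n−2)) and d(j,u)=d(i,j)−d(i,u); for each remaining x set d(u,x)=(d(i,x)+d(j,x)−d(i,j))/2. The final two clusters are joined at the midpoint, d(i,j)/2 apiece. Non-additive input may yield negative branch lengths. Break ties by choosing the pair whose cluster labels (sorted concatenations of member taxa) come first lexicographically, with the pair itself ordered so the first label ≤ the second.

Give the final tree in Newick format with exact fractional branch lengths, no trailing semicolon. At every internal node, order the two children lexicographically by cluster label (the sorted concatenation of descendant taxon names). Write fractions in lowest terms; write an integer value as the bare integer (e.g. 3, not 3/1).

((((((A:-17/3,I:47/3):297/32,K:295/32):301/48,E:-73/48):147/32,(D:-27/20,U:107/20):295/32):49/32,G:85/16):123/32,P:123/32)

iteration 1: select A,I (d=10, Q=-304); attach at lengths (-17/3, 47/3); label the merged cluster AI
  updated: d(AI,D)=17/2, d(AI,E)=20, d(AI,G)=27, d(AI,K)=37/2, d(AI,P)=33, d(AI,U)=35
iteration 2: select D,U (d=4, Q=-453/2); attach at lengths (-27/20, 107/20); label the merged cluster DU
  updated: d(AI,DU)=79/4, d(DU,E)=17/2, d(DU,G)=15, d(DU,K)=93/2, d(DU,P)=39/2
iteration 3: select AI,K (d=37/2, Q=-649/4); attach at lengths (297/32, 295/32); label the merged cluster AIK
  updated: d(AIK,DU)=191/8, d(AIK,E)=19/4, d(AIK,G)=63/4, d(AIK,P)=73/4
iteration 4: select AIK,E (d=19/4, Q=-701/8); attach at lengths (301/48, -73/48); label the merged cluster AEIK
  updated: d(AEIK,DU)=221/16, d(AEIK,G)=25/2, d(AEIK,P)=51/4
iteration 5: select AEIK,DU (d=221/16, Q=-239/4); attach at lengths (147/32, 295/32); label the merged cluster ADEIKU
  updated: d(ADEIKU,G)=219/32, d(ADEIKU,P)=295/32
iteration 6: select ADEIKU,G (d=219/32, Q=-465/16); attach at lengths (49/32, 85/16); label the merged cluster ADEGIKU
  updated: d(ADEGIKU,P)=123/16
iteration 7: select ADEGIKU,P (d=123/16); attach at lengths (123/32, 123/32); label the merged cluster ADEGIKPU
final tree: ((((((A:-17/3,I:47/3):297/32,K:295/32):301/48,E:-73/48):147/32,(D:-27/20,U:107/20):295/32):49/32,G:85/16):123/32,P:123/32)
total length: 2099/32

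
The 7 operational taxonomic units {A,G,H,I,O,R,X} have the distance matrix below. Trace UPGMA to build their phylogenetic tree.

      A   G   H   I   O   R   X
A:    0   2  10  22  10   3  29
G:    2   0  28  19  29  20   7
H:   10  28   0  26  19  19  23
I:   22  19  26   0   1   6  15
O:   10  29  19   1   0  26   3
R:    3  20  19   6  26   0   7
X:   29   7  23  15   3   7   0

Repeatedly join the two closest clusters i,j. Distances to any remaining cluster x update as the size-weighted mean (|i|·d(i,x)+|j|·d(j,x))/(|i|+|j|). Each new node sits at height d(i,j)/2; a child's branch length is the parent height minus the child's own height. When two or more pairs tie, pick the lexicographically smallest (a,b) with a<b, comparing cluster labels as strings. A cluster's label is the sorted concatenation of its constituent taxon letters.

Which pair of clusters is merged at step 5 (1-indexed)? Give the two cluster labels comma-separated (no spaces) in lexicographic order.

step 1: merge (I,O) at d=1; branch lengths I→1/2, O→1/2; new cluster IO
  updated: d(A,IO)=16, d(G,IO)=24, d(H,IO)=45/2, d(IO,R)=16, d(IO,X)=9
step 2: merge (A,G) at d=2; branch lengths A→1, G→1; new cluster AG
  updated: d(AG,H)=19, d(AG,IO)=20, d(AG,R)=23/2, d(AG,X)=18
step 3: merge (R,X) at d=7; branch lengths R→7/2, X→7/2; new cluster RX
  updated: d(AG,RX)=59/4, d(H,RX)=21, d(IO,RX)=25/2
step 4: merge (IO,RX) at d=25/2; branch lengths IO→23/4, RX→11/4; new cluster IORX
  updated: d(AG,IORX)=139/8, d(H,IORX)=87/4
step 5: merge (AG,IORX) at d=139/8; branch lengths AG→123/16, IORX→39/16; new cluster AGIORX
  updated: d(AGIORX,H)=125/6
step 6: merge (AGIORX,H) at d=125/6; branch lengths AGIORX→83/48, H→125/12; new cluster AGHIORX
final tree: (((A:1,G:1):123/16,((I:1/2,O:1/2):23/4,(R:7/2,X:7/2):11/4):39/16):83/48,H:125/12)
total length: 1957/48

AG,IORX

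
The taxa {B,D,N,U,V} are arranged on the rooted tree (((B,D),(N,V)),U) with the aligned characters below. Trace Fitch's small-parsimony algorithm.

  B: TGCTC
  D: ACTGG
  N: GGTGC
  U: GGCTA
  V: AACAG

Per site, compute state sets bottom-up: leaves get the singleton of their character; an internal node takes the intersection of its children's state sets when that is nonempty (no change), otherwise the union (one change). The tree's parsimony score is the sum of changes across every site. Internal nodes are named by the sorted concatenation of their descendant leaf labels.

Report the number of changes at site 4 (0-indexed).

site 0, node BD: B={T} ∪ D={A} → {A,T} (+1)
site 0, node NV: N={G} ∪ V={A} → {A,G} (+1)
site 0, node BDNV: BD={A,T} ∩ NV={A,G} → {A} (+0)
site 0, node BDNUV: BDNV={A} ∪ U={G} → {A,G} (+1)
site 1, node BD: B={G} ∪ D={C} → {C,G} (+1)
site 1, node NV: N={G} ∪ V={A} → {A,G} (+1)
site 1, node BDNV: BD={C,G} ∩ NV={A,G} → {G} (+0)
site 1, node BDNUV: BDNV={G} ∩ U={G} → {G} (+0)
site 2, node BD: B={C} ∪ D={T} → {C,T} (+1)
site 2, node NV: N={T} ∪ V={C} → {C,T} (+1)
site 2, node BDNV: BD={C,T} ∩ NV={C,T} → {C,T} (+0)
site 2, node BDNUV: BDNV={C,T} ∩ U={C} → {C} (+0)
site 3, node BD: B={T} ∪ D={G} → {G,T} (+1)
site 3, node NV: N={G} ∪ V={A} → {A,G} (+1)
site 3, node BDNV: BD={G,T} ∩ NV={A,G} → {G} (+0)
site 3, node BDNUV: BDNV={G} ∪ U={T} → {G,T} (+1)
site 4, node BD: B={C} ∪ D={G} → {C,G} (+1)
site 4, node NV: N={C} ∪ V={G} → {C,G} (+1)
site 4, node BDNV: BD={C,G} ∩ NV={C,G} → {C,G} (+0)
site 4, node BDNUV: BDNV={C,G} ∪ U={A} → {A,C,G} (+1)
per-site changes: [3, 2, 2, 3, 3]; total = 13

3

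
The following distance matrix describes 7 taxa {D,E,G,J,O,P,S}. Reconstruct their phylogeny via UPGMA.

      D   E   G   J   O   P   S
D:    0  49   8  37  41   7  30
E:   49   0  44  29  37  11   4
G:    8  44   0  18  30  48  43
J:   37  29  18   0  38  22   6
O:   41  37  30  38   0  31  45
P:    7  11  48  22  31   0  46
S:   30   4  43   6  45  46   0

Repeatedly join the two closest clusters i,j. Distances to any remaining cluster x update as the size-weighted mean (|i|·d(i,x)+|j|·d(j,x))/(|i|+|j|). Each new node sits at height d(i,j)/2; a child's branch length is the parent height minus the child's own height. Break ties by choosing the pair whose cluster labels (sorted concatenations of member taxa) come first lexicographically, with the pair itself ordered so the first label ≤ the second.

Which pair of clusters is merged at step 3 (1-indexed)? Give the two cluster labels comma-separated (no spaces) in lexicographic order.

ES,J

iteration 1: select E,S (d=4); attach at lengths (2, 2); label the merged cluster ES
  updated: d(D,ES)=79/2, d(ES,G)=87/2, d(ES,J)=35/2, d(ES,O)=41, d(ES,P)=57/2
iteration 2: select D,P (d=7); attach at lengths (7/2, 7/2); label the merged cluster DP
  updated: d(DP,ES)=34, d(DP,G)=28, d(DP,J)=59/2, d(DP,O)=36
iteration 3: select ES,J (d=35/2); attach at lengths (27/4, 35/4); label the merged cluster EJS
  updated: d(DP,EJS)=65/2, d(EJS,G)=35, d(EJS,O)=40
iteration 4: select DP,G (d=28); attach at lengths (21/2, 14); label the merged cluster DGP
  updated: d(DGP,EJS)=100/3, d(DGP,O)=34
iteration 5: select DGP,EJS (d=100/3); attach at lengths (8/3, 95/12); label the merged cluster DEGJPS
  updated: d(DEGJPS,O)=37
iteration 6: select DEGJPS,O (d=37); attach at lengths (11/6, 37/2); label the merged cluster DEGJOPS
final tree: ((((D:7/2,P:7/2):21/2,G:14):8/3,((E:2,S:2):27/4,J:35/4):95/12):11/6,O:37/2)
total length: 983/12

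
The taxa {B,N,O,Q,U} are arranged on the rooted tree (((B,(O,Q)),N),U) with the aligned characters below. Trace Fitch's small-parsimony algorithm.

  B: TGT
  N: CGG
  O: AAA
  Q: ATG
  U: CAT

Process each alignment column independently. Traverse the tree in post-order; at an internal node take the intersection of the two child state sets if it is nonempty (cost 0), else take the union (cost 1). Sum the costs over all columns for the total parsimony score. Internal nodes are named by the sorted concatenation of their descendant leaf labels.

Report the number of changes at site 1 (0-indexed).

3

site 0, node OQ: O={A} ∩ Q={A} → {A} (+0)
site 0, node BOQ: B={T} ∪ OQ={A} → {A,T} (+1)
site 0, node BNOQ: BOQ={A,T} ∪ N={C} → {A,C,T} (+1)
site 0, node BNOQU: BNOQ={A,C,T} ∩ U={C} → {C} (+0)
site 1, node OQ: O={A} ∪ Q={T} → {A,T} (+1)
site 1, node BOQ: B={G} ∪ OQ={A,T} → {A,G,T} (+1)
site 1, node BNOQ: BOQ={A,G,T} ∩ N={G} → {G} (+0)
site 1, node BNOQU: BNOQ={G} ∪ U={A} → {A,G} (+1)
site 2, node OQ: O={A} ∪ Q={G} → {A,G} (+1)
site 2, node BOQ: B={T} ∪ OQ={A,G} → {A,G,T} (+1)
site 2, node BNOQ: BOQ={A,G,T} ∩ N={G} → {G} (+0)
site 2, node BNOQU: BNOQ={G} ∪ U={T} → {G,T} (+1)
per-site changes: [2, 3, 3]; total = 8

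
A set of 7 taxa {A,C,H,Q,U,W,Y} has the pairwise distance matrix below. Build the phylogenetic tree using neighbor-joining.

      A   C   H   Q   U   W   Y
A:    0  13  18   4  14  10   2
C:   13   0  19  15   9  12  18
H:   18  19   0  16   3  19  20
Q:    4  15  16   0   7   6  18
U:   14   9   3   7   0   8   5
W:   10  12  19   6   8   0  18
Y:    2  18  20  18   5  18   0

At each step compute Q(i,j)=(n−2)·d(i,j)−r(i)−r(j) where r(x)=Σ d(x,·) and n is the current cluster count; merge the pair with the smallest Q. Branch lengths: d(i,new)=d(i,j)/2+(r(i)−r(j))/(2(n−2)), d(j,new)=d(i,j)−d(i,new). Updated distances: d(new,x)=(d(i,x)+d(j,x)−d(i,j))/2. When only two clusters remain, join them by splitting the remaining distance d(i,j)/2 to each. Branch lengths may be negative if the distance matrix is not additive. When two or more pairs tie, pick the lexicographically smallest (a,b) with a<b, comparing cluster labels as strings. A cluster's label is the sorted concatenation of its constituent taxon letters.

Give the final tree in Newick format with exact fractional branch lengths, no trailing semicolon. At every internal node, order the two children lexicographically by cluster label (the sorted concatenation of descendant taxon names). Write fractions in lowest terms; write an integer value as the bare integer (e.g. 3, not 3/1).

iteration 1: select A,Y (d=2, Q=-132); attach at lengths (-1, 3); label the merged cluster AY
  updated: d(AY,C)=29/2, d(AY,H)=18, d(AY,Q)=10, d(AY,U)=17/2, d(AY,W)=13
iteration 2: select H,U (d=3, Q=-197/2); attach at lengths (103/16, -55/16); label the merged cluster HU
  updated: d(AY,HU)=47/4, d(C,HU)=25/2, d(HU,Q)=10, d(HU,W)=12
iteration 3: select Q,W (d=6, Q=-66); attach at lengths (8/3, 10/3); label the merged cluster QW
  updated: d(AY,QW)=17/2, d(C,QW)=21/2, d(HU,QW)=8
iteration 4: select AY,QW (d=17/2, Q=-179/4); attach at lengths (99/16, 37/16); label the merged cluster AQWY
  updated: d(AQWY,C)=33/4, d(AQWY,HU)=45/8
iteration 5: select AQWY,C (d=33/4, Q=-211/8); attach at lengths (11/16, 121/16); label the merged cluster ACQWY
  updated: d(ACQWY,HU)=79/16
iteration 6: select ACQWY,HU (d=79/16); attach at lengths (79/32, 79/32); label the merged cluster ACHQUWY
final tree: ((((A:-1,Y:3):99/16,(Q:8/3,W:10/3):37/16):11/16,C:121/16):79/32,(H:103/16,U:-55/16):79/32)
total length: 523/16

((((A:-1,Y:3):99/16,(Q:8/3,W:10/3):37/16):11/16,C:121/16):79/32,(H:103/16,U:-55/16):79/32)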